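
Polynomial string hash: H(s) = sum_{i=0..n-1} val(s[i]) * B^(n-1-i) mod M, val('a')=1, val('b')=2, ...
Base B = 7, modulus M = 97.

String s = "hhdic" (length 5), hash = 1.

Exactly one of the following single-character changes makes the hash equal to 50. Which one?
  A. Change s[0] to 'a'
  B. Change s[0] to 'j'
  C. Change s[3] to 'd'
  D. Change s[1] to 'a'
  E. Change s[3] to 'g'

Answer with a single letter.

Answer: B

Derivation:
Option A: s[0]='h'->'a', delta=(1-8)*7^4 mod 97 = 71, hash=1+71 mod 97 = 72
Option B: s[0]='h'->'j', delta=(10-8)*7^4 mod 97 = 49, hash=1+49 mod 97 = 50 <-- target
Option C: s[3]='i'->'d', delta=(4-9)*7^1 mod 97 = 62, hash=1+62 mod 97 = 63
Option D: s[1]='h'->'a', delta=(1-8)*7^3 mod 97 = 24, hash=1+24 mod 97 = 25
Option E: s[3]='i'->'g', delta=(7-9)*7^1 mod 97 = 83, hash=1+83 mod 97 = 84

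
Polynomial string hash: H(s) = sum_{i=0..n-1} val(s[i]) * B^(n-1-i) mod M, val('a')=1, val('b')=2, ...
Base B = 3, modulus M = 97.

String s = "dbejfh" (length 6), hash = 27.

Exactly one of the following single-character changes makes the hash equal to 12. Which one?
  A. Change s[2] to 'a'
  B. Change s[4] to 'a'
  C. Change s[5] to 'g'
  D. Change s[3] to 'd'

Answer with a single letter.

Answer: B

Derivation:
Option A: s[2]='e'->'a', delta=(1-5)*3^3 mod 97 = 86, hash=27+86 mod 97 = 16
Option B: s[4]='f'->'a', delta=(1-6)*3^1 mod 97 = 82, hash=27+82 mod 97 = 12 <-- target
Option C: s[5]='h'->'g', delta=(7-8)*3^0 mod 97 = 96, hash=27+96 mod 97 = 26
Option D: s[3]='j'->'d', delta=(4-10)*3^2 mod 97 = 43, hash=27+43 mod 97 = 70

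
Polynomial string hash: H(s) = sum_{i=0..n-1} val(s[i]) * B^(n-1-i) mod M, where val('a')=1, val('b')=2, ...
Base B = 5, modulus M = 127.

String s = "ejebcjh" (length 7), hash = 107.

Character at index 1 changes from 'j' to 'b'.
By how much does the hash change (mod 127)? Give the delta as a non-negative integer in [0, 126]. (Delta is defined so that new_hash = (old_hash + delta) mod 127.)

Answer: 19

Derivation:
Delta formula: (val(new) - val(old)) * B^(n-1-k) mod M
  val('b') - val('j') = 2 - 10 = -8
  B^(n-1-k) = 5^5 mod 127 = 77
  Delta = -8 * 77 mod 127 = 19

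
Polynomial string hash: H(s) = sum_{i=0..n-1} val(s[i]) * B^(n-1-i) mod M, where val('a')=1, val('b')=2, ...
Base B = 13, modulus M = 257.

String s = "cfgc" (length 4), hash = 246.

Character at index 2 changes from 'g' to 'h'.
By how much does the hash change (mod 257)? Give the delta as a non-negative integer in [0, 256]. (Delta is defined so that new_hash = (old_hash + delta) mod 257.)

Delta formula: (val(new) - val(old)) * B^(n-1-k) mod M
  val('h') - val('g') = 8 - 7 = 1
  B^(n-1-k) = 13^1 mod 257 = 13
  Delta = 1 * 13 mod 257 = 13

Answer: 13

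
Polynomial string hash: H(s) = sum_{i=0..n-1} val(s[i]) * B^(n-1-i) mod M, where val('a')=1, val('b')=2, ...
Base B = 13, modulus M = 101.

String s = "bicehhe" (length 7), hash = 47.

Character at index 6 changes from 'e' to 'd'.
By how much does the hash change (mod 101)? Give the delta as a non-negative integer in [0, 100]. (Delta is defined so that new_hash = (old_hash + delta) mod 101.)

Delta formula: (val(new) - val(old)) * B^(n-1-k) mod M
  val('d') - val('e') = 4 - 5 = -1
  B^(n-1-k) = 13^0 mod 101 = 1
  Delta = -1 * 1 mod 101 = 100

Answer: 100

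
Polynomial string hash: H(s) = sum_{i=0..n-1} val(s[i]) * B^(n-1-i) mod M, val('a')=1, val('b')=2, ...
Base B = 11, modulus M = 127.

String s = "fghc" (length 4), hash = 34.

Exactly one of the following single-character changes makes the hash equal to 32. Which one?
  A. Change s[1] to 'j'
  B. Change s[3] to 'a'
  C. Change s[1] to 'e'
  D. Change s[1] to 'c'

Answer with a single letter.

Option A: s[1]='g'->'j', delta=(10-7)*11^2 mod 127 = 109, hash=34+109 mod 127 = 16
Option B: s[3]='c'->'a', delta=(1-3)*11^0 mod 127 = 125, hash=34+125 mod 127 = 32 <-- target
Option C: s[1]='g'->'e', delta=(5-7)*11^2 mod 127 = 12, hash=34+12 mod 127 = 46
Option D: s[1]='g'->'c', delta=(3-7)*11^2 mod 127 = 24, hash=34+24 mod 127 = 58

Answer: B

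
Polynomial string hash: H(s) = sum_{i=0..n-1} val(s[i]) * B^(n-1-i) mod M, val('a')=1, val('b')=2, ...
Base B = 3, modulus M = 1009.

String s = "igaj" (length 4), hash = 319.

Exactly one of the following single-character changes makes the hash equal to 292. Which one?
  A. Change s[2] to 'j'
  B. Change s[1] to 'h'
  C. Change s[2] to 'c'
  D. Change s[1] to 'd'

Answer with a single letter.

Answer: D

Derivation:
Option A: s[2]='a'->'j', delta=(10-1)*3^1 mod 1009 = 27, hash=319+27 mod 1009 = 346
Option B: s[1]='g'->'h', delta=(8-7)*3^2 mod 1009 = 9, hash=319+9 mod 1009 = 328
Option C: s[2]='a'->'c', delta=(3-1)*3^1 mod 1009 = 6, hash=319+6 mod 1009 = 325
Option D: s[1]='g'->'d', delta=(4-7)*3^2 mod 1009 = 982, hash=319+982 mod 1009 = 292 <-- target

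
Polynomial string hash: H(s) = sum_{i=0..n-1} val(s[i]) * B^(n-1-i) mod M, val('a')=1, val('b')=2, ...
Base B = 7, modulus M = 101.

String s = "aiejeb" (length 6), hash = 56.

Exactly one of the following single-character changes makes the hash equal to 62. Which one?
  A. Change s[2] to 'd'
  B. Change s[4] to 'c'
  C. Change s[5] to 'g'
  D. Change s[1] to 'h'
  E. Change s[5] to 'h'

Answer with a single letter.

Answer: E

Derivation:
Option A: s[2]='e'->'d', delta=(4-5)*7^3 mod 101 = 61, hash=56+61 mod 101 = 16
Option B: s[4]='e'->'c', delta=(3-5)*7^1 mod 101 = 87, hash=56+87 mod 101 = 42
Option C: s[5]='b'->'g', delta=(7-2)*7^0 mod 101 = 5, hash=56+5 mod 101 = 61
Option D: s[1]='i'->'h', delta=(8-9)*7^4 mod 101 = 23, hash=56+23 mod 101 = 79
Option E: s[5]='b'->'h', delta=(8-2)*7^0 mod 101 = 6, hash=56+6 mod 101 = 62 <-- target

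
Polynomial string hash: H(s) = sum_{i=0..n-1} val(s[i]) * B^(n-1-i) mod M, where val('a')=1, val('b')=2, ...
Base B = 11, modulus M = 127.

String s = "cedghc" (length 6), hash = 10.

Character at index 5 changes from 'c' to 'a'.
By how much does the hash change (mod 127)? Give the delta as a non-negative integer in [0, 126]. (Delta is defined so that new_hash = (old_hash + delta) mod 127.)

Delta formula: (val(new) - val(old)) * B^(n-1-k) mod M
  val('a') - val('c') = 1 - 3 = -2
  B^(n-1-k) = 11^0 mod 127 = 1
  Delta = -2 * 1 mod 127 = 125

Answer: 125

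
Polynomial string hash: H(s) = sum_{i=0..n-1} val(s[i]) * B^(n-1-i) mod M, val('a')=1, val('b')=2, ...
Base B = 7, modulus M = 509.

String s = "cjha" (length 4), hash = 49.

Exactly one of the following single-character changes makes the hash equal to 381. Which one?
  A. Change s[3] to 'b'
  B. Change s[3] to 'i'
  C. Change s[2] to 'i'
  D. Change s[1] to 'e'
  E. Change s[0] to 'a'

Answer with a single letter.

Answer: E

Derivation:
Option A: s[3]='a'->'b', delta=(2-1)*7^0 mod 509 = 1, hash=49+1 mod 509 = 50
Option B: s[3]='a'->'i', delta=(9-1)*7^0 mod 509 = 8, hash=49+8 mod 509 = 57
Option C: s[2]='h'->'i', delta=(9-8)*7^1 mod 509 = 7, hash=49+7 mod 509 = 56
Option D: s[1]='j'->'e', delta=(5-10)*7^2 mod 509 = 264, hash=49+264 mod 509 = 313
Option E: s[0]='c'->'a', delta=(1-3)*7^3 mod 509 = 332, hash=49+332 mod 509 = 381 <-- target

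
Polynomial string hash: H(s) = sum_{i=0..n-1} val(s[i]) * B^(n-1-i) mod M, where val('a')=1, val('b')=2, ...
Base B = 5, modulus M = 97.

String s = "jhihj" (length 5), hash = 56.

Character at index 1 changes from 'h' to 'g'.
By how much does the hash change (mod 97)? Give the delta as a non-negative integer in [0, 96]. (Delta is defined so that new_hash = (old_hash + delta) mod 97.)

Answer: 69

Derivation:
Delta formula: (val(new) - val(old)) * B^(n-1-k) mod M
  val('g') - val('h') = 7 - 8 = -1
  B^(n-1-k) = 5^3 mod 97 = 28
  Delta = -1 * 28 mod 97 = 69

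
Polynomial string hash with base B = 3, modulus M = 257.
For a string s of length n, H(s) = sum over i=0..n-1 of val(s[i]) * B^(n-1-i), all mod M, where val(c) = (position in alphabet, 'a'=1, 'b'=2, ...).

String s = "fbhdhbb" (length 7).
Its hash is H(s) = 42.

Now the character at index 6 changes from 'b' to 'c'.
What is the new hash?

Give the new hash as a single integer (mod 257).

Answer: 43

Derivation:
val('b') = 2, val('c') = 3
Position k = 6, exponent = n-1-k = 0
B^0 mod M = 3^0 mod 257 = 1
Delta = (3 - 2) * 1 mod 257 = 1
New hash = (42 + 1) mod 257 = 43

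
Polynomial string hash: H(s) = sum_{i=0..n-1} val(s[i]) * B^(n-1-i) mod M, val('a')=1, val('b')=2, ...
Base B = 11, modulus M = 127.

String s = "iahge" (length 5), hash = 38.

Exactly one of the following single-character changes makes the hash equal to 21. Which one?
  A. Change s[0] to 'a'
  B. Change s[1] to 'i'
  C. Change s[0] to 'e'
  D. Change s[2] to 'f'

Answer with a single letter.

Option A: s[0]='i'->'a', delta=(1-9)*11^4 mod 127 = 93, hash=38+93 mod 127 = 4
Option B: s[1]='a'->'i', delta=(9-1)*11^3 mod 127 = 107, hash=38+107 mod 127 = 18
Option C: s[0]='i'->'e', delta=(5-9)*11^4 mod 127 = 110, hash=38+110 mod 127 = 21 <-- target
Option D: s[2]='h'->'f', delta=(6-8)*11^2 mod 127 = 12, hash=38+12 mod 127 = 50

Answer: C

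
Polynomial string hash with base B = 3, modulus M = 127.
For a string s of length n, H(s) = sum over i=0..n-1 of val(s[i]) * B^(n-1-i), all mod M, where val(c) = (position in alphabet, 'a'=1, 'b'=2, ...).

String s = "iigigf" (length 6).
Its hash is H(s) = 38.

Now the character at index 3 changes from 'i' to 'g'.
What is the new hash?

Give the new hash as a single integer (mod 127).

val('i') = 9, val('g') = 7
Position k = 3, exponent = n-1-k = 2
B^2 mod M = 3^2 mod 127 = 9
Delta = (7 - 9) * 9 mod 127 = 109
New hash = (38 + 109) mod 127 = 20

Answer: 20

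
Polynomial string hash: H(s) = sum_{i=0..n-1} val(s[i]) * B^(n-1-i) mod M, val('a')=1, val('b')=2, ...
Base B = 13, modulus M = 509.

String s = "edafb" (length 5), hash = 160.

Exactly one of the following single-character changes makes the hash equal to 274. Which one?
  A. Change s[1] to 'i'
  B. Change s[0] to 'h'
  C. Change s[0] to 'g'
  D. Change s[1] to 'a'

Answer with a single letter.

Option A: s[1]='d'->'i', delta=(9-4)*13^3 mod 509 = 296, hash=160+296 mod 509 = 456
Option B: s[0]='e'->'h', delta=(8-5)*13^4 mod 509 = 171, hash=160+171 mod 509 = 331
Option C: s[0]='e'->'g', delta=(7-5)*13^4 mod 509 = 114, hash=160+114 mod 509 = 274 <-- target
Option D: s[1]='d'->'a', delta=(1-4)*13^3 mod 509 = 26, hash=160+26 mod 509 = 186

Answer: C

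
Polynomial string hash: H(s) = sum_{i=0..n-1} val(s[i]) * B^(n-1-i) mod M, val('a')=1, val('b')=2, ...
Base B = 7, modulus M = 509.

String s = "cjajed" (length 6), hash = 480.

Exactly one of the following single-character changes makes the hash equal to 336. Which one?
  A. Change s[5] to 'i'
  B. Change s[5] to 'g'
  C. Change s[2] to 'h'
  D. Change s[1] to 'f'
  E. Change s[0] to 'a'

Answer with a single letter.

Answer: C

Derivation:
Option A: s[5]='d'->'i', delta=(9-4)*7^0 mod 509 = 5, hash=480+5 mod 509 = 485
Option B: s[5]='d'->'g', delta=(7-4)*7^0 mod 509 = 3, hash=480+3 mod 509 = 483
Option C: s[2]='a'->'h', delta=(8-1)*7^3 mod 509 = 365, hash=480+365 mod 509 = 336 <-- target
Option D: s[1]='j'->'f', delta=(6-10)*7^4 mod 509 = 67, hash=480+67 mod 509 = 38
Option E: s[0]='c'->'a', delta=(1-3)*7^5 mod 509 = 489, hash=480+489 mod 509 = 460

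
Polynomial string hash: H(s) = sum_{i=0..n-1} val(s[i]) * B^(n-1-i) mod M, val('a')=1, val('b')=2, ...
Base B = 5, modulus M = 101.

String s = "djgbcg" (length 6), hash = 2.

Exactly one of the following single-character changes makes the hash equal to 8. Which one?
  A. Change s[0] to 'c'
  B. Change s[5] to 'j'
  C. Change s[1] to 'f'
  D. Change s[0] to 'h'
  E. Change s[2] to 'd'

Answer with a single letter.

Answer: A

Derivation:
Option A: s[0]='d'->'c', delta=(3-4)*5^5 mod 101 = 6, hash=2+6 mod 101 = 8 <-- target
Option B: s[5]='g'->'j', delta=(10-7)*5^0 mod 101 = 3, hash=2+3 mod 101 = 5
Option C: s[1]='j'->'f', delta=(6-10)*5^4 mod 101 = 25, hash=2+25 mod 101 = 27
Option D: s[0]='d'->'h', delta=(8-4)*5^5 mod 101 = 77, hash=2+77 mod 101 = 79
Option E: s[2]='g'->'d', delta=(4-7)*5^3 mod 101 = 29, hash=2+29 mod 101 = 31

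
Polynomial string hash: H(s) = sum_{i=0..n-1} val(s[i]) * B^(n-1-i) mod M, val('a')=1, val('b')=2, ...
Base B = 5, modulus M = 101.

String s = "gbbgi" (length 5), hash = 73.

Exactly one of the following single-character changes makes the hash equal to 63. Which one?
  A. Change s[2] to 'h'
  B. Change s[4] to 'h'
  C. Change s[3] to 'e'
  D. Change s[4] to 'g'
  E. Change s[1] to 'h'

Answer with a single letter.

Option A: s[2]='b'->'h', delta=(8-2)*5^2 mod 101 = 49, hash=73+49 mod 101 = 21
Option B: s[4]='i'->'h', delta=(8-9)*5^0 mod 101 = 100, hash=73+100 mod 101 = 72
Option C: s[3]='g'->'e', delta=(5-7)*5^1 mod 101 = 91, hash=73+91 mod 101 = 63 <-- target
Option D: s[4]='i'->'g', delta=(7-9)*5^0 mod 101 = 99, hash=73+99 mod 101 = 71
Option E: s[1]='b'->'h', delta=(8-2)*5^3 mod 101 = 43, hash=73+43 mod 101 = 15

Answer: C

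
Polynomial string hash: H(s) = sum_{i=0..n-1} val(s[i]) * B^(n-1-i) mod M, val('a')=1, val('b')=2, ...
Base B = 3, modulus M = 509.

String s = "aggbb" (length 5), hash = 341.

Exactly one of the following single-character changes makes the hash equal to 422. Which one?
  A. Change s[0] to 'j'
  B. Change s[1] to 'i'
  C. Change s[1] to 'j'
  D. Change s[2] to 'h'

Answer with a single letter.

Option A: s[0]='a'->'j', delta=(10-1)*3^4 mod 509 = 220, hash=341+220 mod 509 = 52
Option B: s[1]='g'->'i', delta=(9-7)*3^3 mod 509 = 54, hash=341+54 mod 509 = 395
Option C: s[1]='g'->'j', delta=(10-7)*3^3 mod 509 = 81, hash=341+81 mod 509 = 422 <-- target
Option D: s[2]='g'->'h', delta=(8-7)*3^2 mod 509 = 9, hash=341+9 mod 509 = 350

Answer: C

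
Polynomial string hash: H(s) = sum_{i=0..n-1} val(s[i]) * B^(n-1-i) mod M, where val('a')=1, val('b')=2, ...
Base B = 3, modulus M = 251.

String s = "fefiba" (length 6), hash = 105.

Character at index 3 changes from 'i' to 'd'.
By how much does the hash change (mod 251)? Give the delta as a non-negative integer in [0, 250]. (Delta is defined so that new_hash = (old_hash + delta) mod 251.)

Answer: 206

Derivation:
Delta formula: (val(new) - val(old)) * B^(n-1-k) mod M
  val('d') - val('i') = 4 - 9 = -5
  B^(n-1-k) = 3^2 mod 251 = 9
  Delta = -5 * 9 mod 251 = 206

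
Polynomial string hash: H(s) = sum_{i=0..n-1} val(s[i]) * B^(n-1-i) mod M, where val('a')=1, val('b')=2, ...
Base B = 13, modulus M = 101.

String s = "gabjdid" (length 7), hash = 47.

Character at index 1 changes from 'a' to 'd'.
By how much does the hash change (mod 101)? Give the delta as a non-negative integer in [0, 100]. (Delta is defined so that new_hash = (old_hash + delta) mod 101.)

Delta formula: (val(new) - val(old)) * B^(n-1-k) mod M
  val('d') - val('a') = 4 - 1 = 3
  B^(n-1-k) = 13^5 mod 101 = 17
  Delta = 3 * 17 mod 101 = 51

Answer: 51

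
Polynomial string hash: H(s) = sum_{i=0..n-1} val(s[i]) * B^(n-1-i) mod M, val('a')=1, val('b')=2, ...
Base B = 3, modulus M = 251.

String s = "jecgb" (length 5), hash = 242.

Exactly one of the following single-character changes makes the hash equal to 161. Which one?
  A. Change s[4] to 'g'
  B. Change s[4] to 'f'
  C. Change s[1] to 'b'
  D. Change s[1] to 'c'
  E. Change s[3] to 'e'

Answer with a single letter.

Option A: s[4]='b'->'g', delta=(7-2)*3^0 mod 251 = 5, hash=242+5 mod 251 = 247
Option B: s[4]='b'->'f', delta=(6-2)*3^0 mod 251 = 4, hash=242+4 mod 251 = 246
Option C: s[1]='e'->'b', delta=(2-5)*3^3 mod 251 = 170, hash=242+170 mod 251 = 161 <-- target
Option D: s[1]='e'->'c', delta=(3-5)*3^3 mod 251 = 197, hash=242+197 mod 251 = 188
Option E: s[3]='g'->'e', delta=(5-7)*3^1 mod 251 = 245, hash=242+245 mod 251 = 236

Answer: C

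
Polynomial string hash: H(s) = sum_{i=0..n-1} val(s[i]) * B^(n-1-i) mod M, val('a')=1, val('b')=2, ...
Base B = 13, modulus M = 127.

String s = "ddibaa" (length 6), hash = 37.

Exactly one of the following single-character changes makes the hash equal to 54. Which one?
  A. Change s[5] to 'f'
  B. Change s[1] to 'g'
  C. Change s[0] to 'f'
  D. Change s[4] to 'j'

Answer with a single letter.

Option A: s[5]='a'->'f', delta=(6-1)*13^0 mod 127 = 5, hash=37+5 mod 127 = 42
Option B: s[1]='d'->'g', delta=(7-4)*13^4 mod 127 = 85, hash=37+85 mod 127 = 122
Option C: s[0]='d'->'f', delta=(6-4)*13^5 mod 127 = 17, hash=37+17 mod 127 = 54 <-- target
Option D: s[4]='a'->'j', delta=(10-1)*13^1 mod 127 = 117, hash=37+117 mod 127 = 27

Answer: C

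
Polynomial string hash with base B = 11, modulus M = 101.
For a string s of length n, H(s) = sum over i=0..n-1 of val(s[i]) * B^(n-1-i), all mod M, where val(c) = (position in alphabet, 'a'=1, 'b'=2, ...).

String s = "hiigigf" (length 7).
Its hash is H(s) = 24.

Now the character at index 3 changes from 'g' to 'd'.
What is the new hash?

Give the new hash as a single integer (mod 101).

val('g') = 7, val('d') = 4
Position k = 3, exponent = n-1-k = 3
B^3 mod M = 11^3 mod 101 = 18
Delta = (4 - 7) * 18 mod 101 = 47
New hash = (24 + 47) mod 101 = 71

Answer: 71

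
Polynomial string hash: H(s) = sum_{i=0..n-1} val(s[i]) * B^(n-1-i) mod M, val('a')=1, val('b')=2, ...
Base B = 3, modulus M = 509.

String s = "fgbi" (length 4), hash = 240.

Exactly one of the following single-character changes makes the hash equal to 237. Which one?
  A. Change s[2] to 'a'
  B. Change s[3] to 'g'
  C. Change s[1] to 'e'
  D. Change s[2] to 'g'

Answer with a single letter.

Answer: A

Derivation:
Option A: s[2]='b'->'a', delta=(1-2)*3^1 mod 509 = 506, hash=240+506 mod 509 = 237 <-- target
Option B: s[3]='i'->'g', delta=(7-9)*3^0 mod 509 = 507, hash=240+507 mod 509 = 238
Option C: s[1]='g'->'e', delta=(5-7)*3^2 mod 509 = 491, hash=240+491 mod 509 = 222
Option D: s[2]='b'->'g', delta=(7-2)*3^1 mod 509 = 15, hash=240+15 mod 509 = 255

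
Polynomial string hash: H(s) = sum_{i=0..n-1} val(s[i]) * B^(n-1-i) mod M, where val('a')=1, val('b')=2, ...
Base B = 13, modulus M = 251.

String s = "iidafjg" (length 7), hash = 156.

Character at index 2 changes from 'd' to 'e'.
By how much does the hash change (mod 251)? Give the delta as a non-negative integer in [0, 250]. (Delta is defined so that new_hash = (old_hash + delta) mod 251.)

Delta formula: (val(new) - val(old)) * B^(n-1-k) mod M
  val('e') - val('d') = 5 - 4 = 1
  B^(n-1-k) = 13^4 mod 251 = 198
  Delta = 1 * 198 mod 251 = 198

Answer: 198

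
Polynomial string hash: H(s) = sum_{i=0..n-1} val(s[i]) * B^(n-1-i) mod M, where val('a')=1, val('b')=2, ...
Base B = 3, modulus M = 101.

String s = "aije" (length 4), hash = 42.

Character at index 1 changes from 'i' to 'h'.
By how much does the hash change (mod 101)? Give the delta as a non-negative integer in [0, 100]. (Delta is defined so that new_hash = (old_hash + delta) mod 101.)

Delta formula: (val(new) - val(old)) * B^(n-1-k) mod M
  val('h') - val('i') = 8 - 9 = -1
  B^(n-1-k) = 3^2 mod 101 = 9
  Delta = -1 * 9 mod 101 = 92

Answer: 92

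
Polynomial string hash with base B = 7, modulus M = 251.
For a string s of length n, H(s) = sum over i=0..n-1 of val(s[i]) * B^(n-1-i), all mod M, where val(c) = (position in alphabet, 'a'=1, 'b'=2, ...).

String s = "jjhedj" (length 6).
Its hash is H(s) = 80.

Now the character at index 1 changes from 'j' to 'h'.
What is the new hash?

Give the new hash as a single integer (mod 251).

Answer: 47

Derivation:
val('j') = 10, val('h') = 8
Position k = 1, exponent = n-1-k = 4
B^4 mod M = 7^4 mod 251 = 142
Delta = (8 - 10) * 142 mod 251 = 218
New hash = (80 + 218) mod 251 = 47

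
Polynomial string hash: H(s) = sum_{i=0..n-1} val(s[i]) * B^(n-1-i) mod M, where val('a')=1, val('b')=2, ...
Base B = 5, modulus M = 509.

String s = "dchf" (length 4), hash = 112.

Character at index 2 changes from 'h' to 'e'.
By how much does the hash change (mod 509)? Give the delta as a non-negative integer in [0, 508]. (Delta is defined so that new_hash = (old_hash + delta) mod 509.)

Delta formula: (val(new) - val(old)) * B^(n-1-k) mod M
  val('e') - val('h') = 5 - 8 = -3
  B^(n-1-k) = 5^1 mod 509 = 5
  Delta = -3 * 5 mod 509 = 494

Answer: 494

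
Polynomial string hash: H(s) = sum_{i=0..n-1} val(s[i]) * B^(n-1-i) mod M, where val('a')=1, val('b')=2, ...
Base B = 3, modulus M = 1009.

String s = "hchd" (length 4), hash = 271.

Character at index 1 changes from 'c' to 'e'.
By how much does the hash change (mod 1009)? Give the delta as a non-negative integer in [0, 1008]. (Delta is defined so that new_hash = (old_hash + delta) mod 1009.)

Delta formula: (val(new) - val(old)) * B^(n-1-k) mod M
  val('e') - val('c') = 5 - 3 = 2
  B^(n-1-k) = 3^2 mod 1009 = 9
  Delta = 2 * 9 mod 1009 = 18

Answer: 18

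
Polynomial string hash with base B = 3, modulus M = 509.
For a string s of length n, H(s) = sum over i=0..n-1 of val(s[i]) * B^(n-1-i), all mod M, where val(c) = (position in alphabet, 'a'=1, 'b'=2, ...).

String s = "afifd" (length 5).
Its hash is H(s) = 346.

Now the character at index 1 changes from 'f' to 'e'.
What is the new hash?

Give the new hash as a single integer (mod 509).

Answer: 319

Derivation:
val('f') = 6, val('e') = 5
Position k = 1, exponent = n-1-k = 3
B^3 mod M = 3^3 mod 509 = 27
Delta = (5 - 6) * 27 mod 509 = 482
New hash = (346 + 482) mod 509 = 319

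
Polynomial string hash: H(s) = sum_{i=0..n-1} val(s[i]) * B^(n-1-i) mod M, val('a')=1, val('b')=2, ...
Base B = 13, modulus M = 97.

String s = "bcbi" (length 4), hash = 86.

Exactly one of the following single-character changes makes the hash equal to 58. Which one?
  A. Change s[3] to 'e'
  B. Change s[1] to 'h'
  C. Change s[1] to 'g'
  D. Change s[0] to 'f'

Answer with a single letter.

Answer: B

Derivation:
Option A: s[3]='i'->'e', delta=(5-9)*13^0 mod 97 = 93, hash=86+93 mod 97 = 82
Option B: s[1]='c'->'h', delta=(8-3)*13^2 mod 97 = 69, hash=86+69 mod 97 = 58 <-- target
Option C: s[1]='c'->'g', delta=(7-3)*13^2 mod 97 = 94, hash=86+94 mod 97 = 83
Option D: s[0]='b'->'f', delta=(6-2)*13^3 mod 97 = 58, hash=86+58 mod 97 = 47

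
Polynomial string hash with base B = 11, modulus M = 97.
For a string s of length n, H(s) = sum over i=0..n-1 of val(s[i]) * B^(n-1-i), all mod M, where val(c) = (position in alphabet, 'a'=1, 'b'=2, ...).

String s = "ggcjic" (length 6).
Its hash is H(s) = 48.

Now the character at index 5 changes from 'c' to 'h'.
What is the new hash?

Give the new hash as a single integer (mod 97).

Answer: 53

Derivation:
val('c') = 3, val('h') = 8
Position k = 5, exponent = n-1-k = 0
B^0 mod M = 11^0 mod 97 = 1
Delta = (8 - 3) * 1 mod 97 = 5
New hash = (48 + 5) mod 97 = 53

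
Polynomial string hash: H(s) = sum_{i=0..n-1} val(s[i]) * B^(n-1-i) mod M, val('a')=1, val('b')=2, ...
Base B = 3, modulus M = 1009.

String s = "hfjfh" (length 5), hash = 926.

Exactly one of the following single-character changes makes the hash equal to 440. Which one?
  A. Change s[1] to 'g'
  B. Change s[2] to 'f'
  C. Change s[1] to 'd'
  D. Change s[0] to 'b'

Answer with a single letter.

Option A: s[1]='f'->'g', delta=(7-6)*3^3 mod 1009 = 27, hash=926+27 mod 1009 = 953
Option B: s[2]='j'->'f', delta=(6-10)*3^2 mod 1009 = 973, hash=926+973 mod 1009 = 890
Option C: s[1]='f'->'d', delta=(4-6)*3^3 mod 1009 = 955, hash=926+955 mod 1009 = 872
Option D: s[0]='h'->'b', delta=(2-8)*3^4 mod 1009 = 523, hash=926+523 mod 1009 = 440 <-- target

Answer: D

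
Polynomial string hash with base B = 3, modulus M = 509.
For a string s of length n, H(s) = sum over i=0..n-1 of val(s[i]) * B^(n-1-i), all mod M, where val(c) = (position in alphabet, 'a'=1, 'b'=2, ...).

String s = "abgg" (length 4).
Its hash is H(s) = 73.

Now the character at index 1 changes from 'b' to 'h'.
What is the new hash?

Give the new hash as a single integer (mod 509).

Answer: 127

Derivation:
val('b') = 2, val('h') = 8
Position k = 1, exponent = n-1-k = 2
B^2 mod M = 3^2 mod 509 = 9
Delta = (8 - 2) * 9 mod 509 = 54
New hash = (73 + 54) mod 509 = 127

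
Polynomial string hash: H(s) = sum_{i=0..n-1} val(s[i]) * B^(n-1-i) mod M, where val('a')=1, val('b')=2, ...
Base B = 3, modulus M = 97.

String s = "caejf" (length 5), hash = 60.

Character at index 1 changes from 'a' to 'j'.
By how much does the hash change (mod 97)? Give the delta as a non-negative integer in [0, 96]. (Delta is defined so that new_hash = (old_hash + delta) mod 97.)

Delta formula: (val(new) - val(old)) * B^(n-1-k) mod M
  val('j') - val('a') = 10 - 1 = 9
  B^(n-1-k) = 3^3 mod 97 = 27
  Delta = 9 * 27 mod 97 = 49

Answer: 49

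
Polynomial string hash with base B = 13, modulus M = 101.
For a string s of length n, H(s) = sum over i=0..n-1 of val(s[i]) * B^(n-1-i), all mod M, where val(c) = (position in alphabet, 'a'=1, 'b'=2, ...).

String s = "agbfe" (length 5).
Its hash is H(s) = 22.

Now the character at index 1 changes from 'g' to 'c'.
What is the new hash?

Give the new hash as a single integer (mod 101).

Answer: 21

Derivation:
val('g') = 7, val('c') = 3
Position k = 1, exponent = n-1-k = 3
B^3 mod M = 13^3 mod 101 = 76
Delta = (3 - 7) * 76 mod 101 = 100
New hash = (22 + 100) mod 101 = 21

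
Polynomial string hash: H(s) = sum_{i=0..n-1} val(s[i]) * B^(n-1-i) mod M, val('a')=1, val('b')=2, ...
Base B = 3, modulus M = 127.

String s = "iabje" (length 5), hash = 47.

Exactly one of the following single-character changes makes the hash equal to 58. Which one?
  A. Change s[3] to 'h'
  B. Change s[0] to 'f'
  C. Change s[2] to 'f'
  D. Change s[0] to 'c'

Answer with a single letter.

Answer: B

Derivation:
Option A: s[3]='j'->'h', delta=(8-10)*3^1 mod 127 = 121, hash=47+121 mod 127 = 41
Option B: s[0]='i'->'f', delta=(6-9)*3^4 mod 127 = 11, hash=47+11 mod 127 = 58 <-- target
Option C: s[2]='b'->'f', delta=(6-2)*3^2 mod 127 = 36, hash=47+36 mod 127 = 83
Option D: s[0]='i'->'c', delta=(3-9)*3^4 mod 127 = 22, hash=47+22 mod 127 = 69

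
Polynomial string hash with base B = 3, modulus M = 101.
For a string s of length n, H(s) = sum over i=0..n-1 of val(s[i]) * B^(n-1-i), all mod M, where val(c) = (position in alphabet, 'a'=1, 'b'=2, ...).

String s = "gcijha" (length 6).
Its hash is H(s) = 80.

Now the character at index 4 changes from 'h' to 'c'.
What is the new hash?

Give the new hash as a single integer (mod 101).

val('h') = 8, val('c') = 3
Position k = 4, exponent = n-1-k = 1
B^1 mod M = 3^1 mod 101 = 3
Delta = (3 - 8) * 3 mod 101 = 86
New hash = (80 + 86) mod 101 = 65

Answer: 65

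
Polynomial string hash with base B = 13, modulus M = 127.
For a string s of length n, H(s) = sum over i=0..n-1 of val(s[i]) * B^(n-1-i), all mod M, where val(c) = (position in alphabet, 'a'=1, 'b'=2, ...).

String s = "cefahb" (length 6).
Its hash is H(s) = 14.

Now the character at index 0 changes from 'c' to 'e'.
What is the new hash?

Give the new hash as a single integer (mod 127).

Answer: 31

Derivation:
val('c') = 3, val('e') = 5
Position k = 0, exponent = n-1-k = 5
B^5 mod M = 13^5 mod 127 = 72
Delta = (5 - 3) * 72 mod 127 = 17
New hash = (14 + 17) mod 127 = 31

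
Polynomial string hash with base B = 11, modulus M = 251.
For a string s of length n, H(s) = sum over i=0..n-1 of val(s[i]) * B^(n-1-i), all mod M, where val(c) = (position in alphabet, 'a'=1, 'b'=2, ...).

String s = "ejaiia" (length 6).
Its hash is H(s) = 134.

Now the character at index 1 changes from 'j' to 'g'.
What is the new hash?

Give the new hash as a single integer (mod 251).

Answer: 136

Derivation:
val('j') = 10, val('g') = 7
Position k = 1, exponent = n-1-k = 4
B^4 mod M = 11^4 mod 251 = 83
Delta = (7 - 10) * 83 mod 251 = 2
New hash = (134 + 2) mod 251 = 136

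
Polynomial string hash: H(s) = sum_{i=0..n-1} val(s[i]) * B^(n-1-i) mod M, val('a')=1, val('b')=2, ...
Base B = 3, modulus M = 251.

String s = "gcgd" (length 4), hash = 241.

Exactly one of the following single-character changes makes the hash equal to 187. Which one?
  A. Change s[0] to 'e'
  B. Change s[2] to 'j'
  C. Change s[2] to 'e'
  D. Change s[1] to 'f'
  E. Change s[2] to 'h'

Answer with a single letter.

Option A: s[0]='g'->'e', delta=(5-7)*3^3 mod 251 = 197, hash=241+197 mod 251 = 187 <-- target
Option B: s[2]='g'->'j', delta=(10-7)*3^1 mod 251 = 9, hash=241+9 mod 251 = 250
Option C: s[2]='g'->'e', delta=(5-7)*3^1 mod 251 = 245, hash=241+245 mod 251 = 235
Option D: s[1]='c'->'f', delta=(6-3)*3^2 mod 251 = 27, hash=241+27 mod 251 = 17
Option E: s[2]='g'->'h', delta=(8-7)*3^1 mod 251 = 3, hash=241+3 mod 251 = 244

Answer: A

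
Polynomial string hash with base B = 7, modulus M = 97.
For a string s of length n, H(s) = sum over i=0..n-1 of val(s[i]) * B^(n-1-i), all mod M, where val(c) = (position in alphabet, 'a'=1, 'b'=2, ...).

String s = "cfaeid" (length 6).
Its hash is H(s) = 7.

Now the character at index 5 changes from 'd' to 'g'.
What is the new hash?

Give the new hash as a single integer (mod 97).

Answer: 10

Derivation:
val('d') = 4, val('g') = 7
Position k = 5, exponent = n-1-k = 0
B^0 mod M = 7^0 mod 97 = 1
Delta = (7 - 4) * 1 mod 97 = 3
New hash = (7 + 3) mod 97 = 10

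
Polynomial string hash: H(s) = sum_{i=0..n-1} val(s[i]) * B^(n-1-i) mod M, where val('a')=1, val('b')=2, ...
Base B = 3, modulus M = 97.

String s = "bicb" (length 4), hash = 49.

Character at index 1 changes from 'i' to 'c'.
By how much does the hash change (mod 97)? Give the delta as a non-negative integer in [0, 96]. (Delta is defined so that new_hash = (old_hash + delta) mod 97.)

Answer: 43

Derivation:
Delta formula: (val(new) - val(old)) * B^(n-1-k) mod M
  val('c') - val('i') = 3 - 9 = -6
  B^(n-1-k) = 3^2 mod 97 = 9
  Delta = -6 * 9 mod 97 = 43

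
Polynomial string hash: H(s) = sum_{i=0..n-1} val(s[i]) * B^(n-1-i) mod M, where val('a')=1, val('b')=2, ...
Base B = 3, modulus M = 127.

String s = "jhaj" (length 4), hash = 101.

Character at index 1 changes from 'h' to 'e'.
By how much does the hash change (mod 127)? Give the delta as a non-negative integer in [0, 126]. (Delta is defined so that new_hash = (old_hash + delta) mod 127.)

Answer: 100

Derivation:
Delta formula: (val(new) - val(old)) * B^(n-1-k) mod M
  val('e') - val('h') = 5 - 8 = -3
  B^(n-1-k) = 3^2 mod 127 = 9
  Delta = -3 * 9 mod 127 = 100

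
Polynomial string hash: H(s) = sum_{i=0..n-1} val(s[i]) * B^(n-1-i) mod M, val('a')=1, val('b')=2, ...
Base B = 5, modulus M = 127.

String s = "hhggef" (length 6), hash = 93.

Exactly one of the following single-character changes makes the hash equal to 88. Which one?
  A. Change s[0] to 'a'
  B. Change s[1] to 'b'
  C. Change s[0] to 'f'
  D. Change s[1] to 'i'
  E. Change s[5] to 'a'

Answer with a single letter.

Option A: s[0]='h'->'a', delta=(1-8)*5^5 mod 127 = 96, hash=93+96 mod 127 = 62
Option B: s[1]='h'->'b', delta=(2-8)*5^4 mod 127 = 60, hash=93+60 mod 127 = 26
Option C: s[0]='h'->'f', delta=(6-8)*5^5 mod 127 = 100, hash=93+100 mod 127 = 66
Option D: s[1]='h'->'i', delta=(9-8)*5^4 mod 127 = 117, hash=93+117 mod 127 = 83
Option E: s[5]='f'->'a', delta=(1-6)*5^0 mod 127 = 122, hash=93+122 mod 127 = 88 <-- target

Answer: E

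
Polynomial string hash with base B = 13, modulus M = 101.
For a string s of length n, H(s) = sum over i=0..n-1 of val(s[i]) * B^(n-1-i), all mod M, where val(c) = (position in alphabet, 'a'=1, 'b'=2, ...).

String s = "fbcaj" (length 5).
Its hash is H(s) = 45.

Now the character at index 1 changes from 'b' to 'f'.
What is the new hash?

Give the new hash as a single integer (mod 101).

val('b') = 2, val('f') = 6
Position k = 1, exponent = n-1-k = 3
B^3 mod M = 13^3 mod 101 = 76
Delta = (6 - 2) * 76 mod 101 = 1
New hash = (45 + 1) mod 101 = 46

Answer: 46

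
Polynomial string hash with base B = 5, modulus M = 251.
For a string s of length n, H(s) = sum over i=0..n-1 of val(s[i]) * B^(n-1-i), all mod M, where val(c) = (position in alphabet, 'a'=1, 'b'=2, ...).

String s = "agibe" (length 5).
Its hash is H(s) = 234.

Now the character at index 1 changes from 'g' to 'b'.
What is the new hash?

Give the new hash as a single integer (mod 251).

val('g') = 7, val('b') = 2
Position k = 1, exponent = n-1-k = 3
B^3 mod M = 5^3 mod 251 = 125
Delta = (2 - 7) * 125 mod 251 = 128
New hash = (234 + 128) mod 251 = 111

Answer: 111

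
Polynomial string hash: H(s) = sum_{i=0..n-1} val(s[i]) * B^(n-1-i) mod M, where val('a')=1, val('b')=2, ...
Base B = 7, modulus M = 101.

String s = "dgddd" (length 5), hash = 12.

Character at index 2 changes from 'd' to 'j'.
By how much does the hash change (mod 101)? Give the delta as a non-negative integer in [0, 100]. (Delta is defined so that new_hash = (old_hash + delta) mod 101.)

Delta formula: (val(new) - val(old)) * B^(n-1-k) mod M
  val('j') - val('d') = 10 - 4 = 6
  B^(n-1-k) = 7^2 mod 101 = 49
  Delta = 6 * 49 mod 101 = 92

Answer: 92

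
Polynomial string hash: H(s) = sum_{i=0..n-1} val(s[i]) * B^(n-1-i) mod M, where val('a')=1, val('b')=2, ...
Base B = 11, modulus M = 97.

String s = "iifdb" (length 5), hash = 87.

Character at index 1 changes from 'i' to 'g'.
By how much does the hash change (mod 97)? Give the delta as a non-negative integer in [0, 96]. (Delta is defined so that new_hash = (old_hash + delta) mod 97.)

Delta formula: (val(new) - val(old)) * B^(n-1-k) mod M
  val('g') - val('i') = 7 - 9 = -2
  B^(n-1-k) = 11^3 mod 97 = 70
  Delta = -2 * 70 mod 97 = 54

Answer: 54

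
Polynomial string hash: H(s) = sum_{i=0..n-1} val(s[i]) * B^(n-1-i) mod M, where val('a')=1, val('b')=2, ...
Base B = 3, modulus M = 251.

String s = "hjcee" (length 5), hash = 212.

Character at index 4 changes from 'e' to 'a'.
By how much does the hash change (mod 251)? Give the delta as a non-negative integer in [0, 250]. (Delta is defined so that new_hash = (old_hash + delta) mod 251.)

Delta formula: (val(new) - val(old)) * B^(n-1-k) mod M
  val('a') - val('e') = 1 - 5 = -4
  B^(n-1-k) = 3^0 mod 251 = 1
  Delta = -4 * 1 mod 251 = 247

Answer: 247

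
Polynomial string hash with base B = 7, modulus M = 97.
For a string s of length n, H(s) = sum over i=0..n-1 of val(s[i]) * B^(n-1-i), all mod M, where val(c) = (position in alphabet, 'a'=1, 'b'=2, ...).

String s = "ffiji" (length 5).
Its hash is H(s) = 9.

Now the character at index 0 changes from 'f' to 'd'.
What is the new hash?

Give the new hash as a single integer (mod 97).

val('f') = 6, val('d') = 4
Position k = 0, exponent = n-1-k = 4
B^4 mod M = 7^4 mod 97 = 73
Delta = (4 - 6) * 73 mod 97 = 48
New hash = (9 + 48) mod 97 = 57

Answer: 57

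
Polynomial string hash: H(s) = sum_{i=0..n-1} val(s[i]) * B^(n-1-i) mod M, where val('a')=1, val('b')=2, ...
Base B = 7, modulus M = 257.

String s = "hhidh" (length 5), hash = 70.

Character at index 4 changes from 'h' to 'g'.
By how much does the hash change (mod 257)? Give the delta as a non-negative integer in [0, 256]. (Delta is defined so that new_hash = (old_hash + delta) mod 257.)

Answer: 256

Derivation:
Delta formula: (val(new) - val(old)) * B^(n-1-k) mod M
  val('g') - val('h') = 7 - 8 = -1
  B^(n-1-k) = 7^0 mod 257 = 1
  Delta = -1 * 1 mod 257 = 256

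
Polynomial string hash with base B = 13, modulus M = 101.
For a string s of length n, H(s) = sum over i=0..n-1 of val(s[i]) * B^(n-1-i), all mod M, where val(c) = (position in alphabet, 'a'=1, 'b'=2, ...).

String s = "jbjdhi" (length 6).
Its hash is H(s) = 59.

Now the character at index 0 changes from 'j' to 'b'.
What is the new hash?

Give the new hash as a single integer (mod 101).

Answer: 24

Derivation:
val('j') = 10, val('b') = 2
Position k = 0, exponent = n-1-k = 5
B^5 mod M = 13^5 mod 101 = 17
Delta = (2 - 10) * 17 mod 101 = 66
New hash = (59 + 66) mod 101 = 24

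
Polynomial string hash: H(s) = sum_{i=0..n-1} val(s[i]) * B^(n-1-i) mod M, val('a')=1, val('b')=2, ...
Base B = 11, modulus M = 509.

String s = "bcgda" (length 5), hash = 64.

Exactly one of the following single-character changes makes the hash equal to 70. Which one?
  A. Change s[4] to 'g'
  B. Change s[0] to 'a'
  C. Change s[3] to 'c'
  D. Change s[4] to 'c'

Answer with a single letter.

Option A: s[4]='a'->'g', delta=(7-1)*11^0 mod 509 = 6, hash=64+6 mod 509 = 70 <-- target
Option B: s[0]='b'->'a', delta=(1-2)*11^4 mod 509 = 120, hash=64+120 mod 509 = 184
Option C: s[3]='d'->'c', delta=(3-4)*11^1 mod 509 = 498, hash=64+498 mod 509 = 53
Option D: s[4]='a'->'c', delta=(3-1)*11^0 mod 509 = 2, hash=64+2 mod 509 = 66

Answer: A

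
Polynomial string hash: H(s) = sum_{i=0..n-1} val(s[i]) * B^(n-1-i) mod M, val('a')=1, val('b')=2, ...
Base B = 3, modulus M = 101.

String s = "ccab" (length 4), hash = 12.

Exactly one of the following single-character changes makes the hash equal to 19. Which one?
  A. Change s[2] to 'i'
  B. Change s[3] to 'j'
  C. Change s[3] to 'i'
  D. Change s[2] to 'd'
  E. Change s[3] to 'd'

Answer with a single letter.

Answer: C

Derivation:
Option A: s[2]='a'->'i', delta=(9-1)*3^1 mod 101 = 24, hash=12+24 mod 101 = 36
Option B: s[3]='b'->'j', delta=(10-2)*3^0 mod 101 = 8, hash=12+8 mod 101 = 20
Option C: s[3]='b'->'i', delta=(9-2)*3^0 mod 101 = 7, hash=12+7 mod 101 = 19 <-- target
Option D: s[2]='a'->'d', delta=(4-1)*3^1 mod 101 = 9, hash=12+9 mod 101 = 21
Option E: s[3]='b'->'d', delta=(4-2)*3^0 mod 101 = 2, hash=12+2 mod 101 = 14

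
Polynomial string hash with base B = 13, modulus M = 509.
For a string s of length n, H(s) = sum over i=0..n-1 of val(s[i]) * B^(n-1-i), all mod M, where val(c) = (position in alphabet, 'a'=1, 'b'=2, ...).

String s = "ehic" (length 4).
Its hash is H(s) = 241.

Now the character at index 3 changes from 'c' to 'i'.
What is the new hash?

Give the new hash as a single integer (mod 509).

val('c') = 3, val('i') = 9
Position k = 3, exponent = n-1-k = 0
B^0 mod M = 13^0 mod 509 = 1
Delta = (9 - 3) * 1 mod 509 = 6
New hash = (241 + 6) mod 509 = 247

Answer: 247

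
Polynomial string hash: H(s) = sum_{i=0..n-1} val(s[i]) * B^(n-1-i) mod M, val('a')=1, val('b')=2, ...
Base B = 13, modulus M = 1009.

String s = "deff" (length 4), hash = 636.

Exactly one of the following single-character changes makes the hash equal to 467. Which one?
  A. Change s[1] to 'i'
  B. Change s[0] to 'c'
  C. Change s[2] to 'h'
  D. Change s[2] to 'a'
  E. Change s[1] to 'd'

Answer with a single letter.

Answer: E

Derivation:
Option A: s[1]='e'->'i', delta=(9-5)*13^2 mod 1009 = 676, hash=636+676 mod 1009 = 303
Option B: s[0]='d'->'c', delta=(3-4)*13^3 mod 1009 = 830, hash=636+830 mod 1009 = 457
Option C: s[2]='f'->'h', delta=(8-6)*13^1 mod 1009 = 26, hash=636+26 mod 1009 = 662
Option D: s[2]='f'->'a', delta=(1-6)*13^1 mod 1009 = 944, hash=636+944 mod 1009 = 571
Option E: s[1]='e'->'d', delta=(4-5)*13^2 mod 1009 = 840, hash=636+840 mod 1009 = 467 <-- target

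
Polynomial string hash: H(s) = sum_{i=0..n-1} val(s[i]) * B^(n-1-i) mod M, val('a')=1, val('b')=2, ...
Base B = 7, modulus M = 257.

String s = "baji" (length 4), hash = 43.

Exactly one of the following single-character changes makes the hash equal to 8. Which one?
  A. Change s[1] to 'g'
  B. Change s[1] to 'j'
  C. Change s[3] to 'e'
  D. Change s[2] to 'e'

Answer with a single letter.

Answer: D

Derivation:
Option A: s[1]='a'->'g', delta=(7-1)*7^2 mod 257 = 37, hash=43+37 mod 257 = 80
Option B: s[1]='a'->'j', delta=(10-1)*7^2 mod 257 = 184, hash=43+184 mod 257 = 227
Option C: s[3]='i'->'e', delta=(5-9)*7^0 mod 257 = 253, hash=43+253 mod 257 = 39
Option D: s[2]='j'->'e', delta=(5-10)*7^1 mod 257 = 222, hash=43+222 mod 257 = 8 <-- target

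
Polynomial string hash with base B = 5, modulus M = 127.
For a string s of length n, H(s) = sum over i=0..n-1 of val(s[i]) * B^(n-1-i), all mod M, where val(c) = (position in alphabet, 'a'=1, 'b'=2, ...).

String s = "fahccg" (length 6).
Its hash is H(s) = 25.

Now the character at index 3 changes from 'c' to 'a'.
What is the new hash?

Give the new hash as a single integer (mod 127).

Answer: 102

Derivation:
val('c') = 3, val('a') = 1
Position k = 3, exponent = n-1-k = 2
B^2 mod M = 5^2 mod 127 = 25
Delta = (1 - 3) * 25 mod 127 = 77
New hash = (25 + 77) mod 127 = 102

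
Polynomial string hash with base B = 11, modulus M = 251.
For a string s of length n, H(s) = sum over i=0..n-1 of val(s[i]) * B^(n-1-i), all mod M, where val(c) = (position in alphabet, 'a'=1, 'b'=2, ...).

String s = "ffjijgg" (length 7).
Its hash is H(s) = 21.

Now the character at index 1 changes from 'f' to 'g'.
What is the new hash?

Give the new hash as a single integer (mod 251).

Answer: 181

Derivation:
val('f') = 6, val('g') = 7
Position k = 1, exponent = n-1-k = 5
B^5 mod M = 11^5 mod 251 = 160
Delta = (7 - 6) * 160 mod 251 = 160
New hash = (21 + 160) mod 251 = 181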